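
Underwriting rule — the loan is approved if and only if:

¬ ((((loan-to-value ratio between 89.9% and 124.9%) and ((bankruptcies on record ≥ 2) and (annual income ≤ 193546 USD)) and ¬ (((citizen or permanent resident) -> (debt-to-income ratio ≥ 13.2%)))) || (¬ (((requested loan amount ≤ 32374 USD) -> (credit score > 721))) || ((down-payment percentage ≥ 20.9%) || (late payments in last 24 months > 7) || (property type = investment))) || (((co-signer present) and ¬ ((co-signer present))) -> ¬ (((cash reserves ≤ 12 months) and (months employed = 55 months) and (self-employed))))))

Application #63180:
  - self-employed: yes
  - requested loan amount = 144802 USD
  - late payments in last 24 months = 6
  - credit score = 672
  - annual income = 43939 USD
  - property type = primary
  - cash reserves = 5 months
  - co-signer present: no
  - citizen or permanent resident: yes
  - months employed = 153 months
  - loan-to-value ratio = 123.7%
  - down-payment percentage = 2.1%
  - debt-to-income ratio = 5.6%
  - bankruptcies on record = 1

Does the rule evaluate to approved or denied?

Atomic conditions:
  loan-to-value ratio between 89.9% and 124.9%: 123.7 in [89.9, 124.9] is true
  bankruptcies on record ≥ 2: 1 ≥ 2 is false
  annual income ≤ 193546 USD: 43939 ≤ 193546 is true
  citizen or permanent resident: yes → true
  debt-to-income ratio ≥ 13.2%: 5.6 ≥ 13.2 is false
  requested loan amount ≤ 32374 USD: 144802 ≤ 32374 is false
  credit score > 721: 672 > 721 is false
  down-payment percentage ≥ 20.9%: 2.1 ≥ 20.9 is false
  late payments in last 24 months > 7: 6 > 7 is false
  property type = investment: primary == investment is false
  co-signer present: no → false
  cash reserves ≤ 12 months: 5 ≤ 12 is true
  months employed = 55 months: 153 == 55 is false
  self-employed: yes → true
Combine:
[1.1.2] false AND true = false
[1.1.3.1] true → false = false
[1.1.3] NOT false = true
[1.1] true AND false AND true = false
[1.2.1.1] false → false (antecedent false ⇒ implication holds) = true
[1.2.1] NOT true = false
[1.2.2] false OR false OR false = false
[1.2] false OR false = false
[1.3.1.2] NOT false = true
[1.3.1] false AND true = false
[1.3.2.1] true AND false AND true = false
[1.3.2] NOT false = true
[1.3] false → true (antecedent false ⇒ implication holds) = true
[1] false OR false OR true = true
[root] NOT true = false
Overall: false → denied

Denied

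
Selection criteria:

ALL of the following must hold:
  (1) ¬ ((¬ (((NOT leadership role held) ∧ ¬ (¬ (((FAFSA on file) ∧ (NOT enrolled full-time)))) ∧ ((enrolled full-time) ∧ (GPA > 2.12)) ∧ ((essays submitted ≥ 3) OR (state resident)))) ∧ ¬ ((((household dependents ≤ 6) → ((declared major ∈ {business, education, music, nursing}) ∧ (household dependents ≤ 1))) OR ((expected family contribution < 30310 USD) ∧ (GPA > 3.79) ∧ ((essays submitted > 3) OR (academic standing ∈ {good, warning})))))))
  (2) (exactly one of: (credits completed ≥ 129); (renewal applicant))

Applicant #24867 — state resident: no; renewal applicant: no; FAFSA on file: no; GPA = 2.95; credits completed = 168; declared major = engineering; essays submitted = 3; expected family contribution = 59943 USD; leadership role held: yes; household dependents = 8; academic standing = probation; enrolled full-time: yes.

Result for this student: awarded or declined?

Atomic conditions:
  NOT leadership role held: yes → false
  FAFSA on file: no → false
  NOT enrolled full-time: yes → false
  enrolled full-time: yes → true
  GPA > 2.12: 2.95 > 2.12 is true
  essays submitted ≥ 3: 3 ≥ 3 is true
  state resident: no → false
  household dependents ≤ 6: 8 ≤ 6 is false
  declared major ∈ {business, education, music, nursing}: engineering is not in the set → false
  household dependents ≤ 1: 8 ≤ 1 is false
  expected family contribution < 30310 USD: 59943 < 30310 is false
  GPA > 3.79: 2.95 > 3.79 is false
  essays submitted > 3: 3 > 3 is false
  academic standing ∈ {good, warning}: probation is not in the set → false
  credits completed ≥ 129: 168 ≥ 129 is true
  renewal applicant: no → false
Combine:
[1.1.1.1.2.1.1] false AND false = false
[1.1.1.1.2.1] NOT false = true
[1.1.1.1.2] NOT true = false
[1.1.1.1.3] true AND true = true
[1.1.1.1.4] true OR false = true
[1.1.1.1] false AND false AND true AND true = false
[1.1.1] NOT false = true
[1.1.2.1.1.2] false AND false = false
[1.1.2.1.1] false → false (antecedent false ⇒ implication holds) = true
[1.1.2.1.2.3] false OR false = false
[1.1.2.1.2] false AND false AND false = false
[1.1.2.1] true OR false = true
[1.1.2] NOT true = false
[1.1] true AND false = false
[1] NOT false = true
[2] exactly-one(true, false) = true
[root] true AND true = true
Overall: true → awarded

Awarded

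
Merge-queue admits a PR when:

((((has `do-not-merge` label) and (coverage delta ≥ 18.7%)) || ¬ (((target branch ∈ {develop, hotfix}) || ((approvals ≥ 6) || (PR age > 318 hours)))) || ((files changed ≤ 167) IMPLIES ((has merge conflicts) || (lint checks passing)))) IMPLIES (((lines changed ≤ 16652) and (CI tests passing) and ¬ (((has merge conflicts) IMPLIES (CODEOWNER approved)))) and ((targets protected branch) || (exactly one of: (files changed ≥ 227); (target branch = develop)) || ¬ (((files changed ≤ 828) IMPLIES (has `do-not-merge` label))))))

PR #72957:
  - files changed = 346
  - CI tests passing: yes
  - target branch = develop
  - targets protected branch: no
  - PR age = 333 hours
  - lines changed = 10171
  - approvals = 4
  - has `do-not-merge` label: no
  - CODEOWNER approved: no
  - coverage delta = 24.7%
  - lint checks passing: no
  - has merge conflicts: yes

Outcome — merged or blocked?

Merged

Atomic conditions:
  has `do-not-merge` label: no → false
  coverage delta ≥ 18.7%: 24.7 ≥ 18.7 is true
  target branch ∈ {develop, hotfix}: develop is in the set → true
  approvals ≥ 6: 4 ≥ 6 is false
  PR age > 318 hours: 333 > 318 is true
  files changed ≤ 167: 346 ≤ 167 is false
  has merge conflicts: yes → true
  lint checks passing: no → false
  lines changed ≤ 16652: 10171 ≤ 16652 is true
  CI tests passing: yes → true
  CODEOWNER approved: no → false
  targets protected branch: no → false
  files changed ≥ 227: 346 ≥ 227 is true
  target branch = develop: develop == develop is true
  files changed ≤ 828: 346 ≤ 828 is true
Combine:
[1.1] false AND true = false
[1.2.1.2] false OR true = true
[1.2.1] true OR true = true
[1.2] NOT true = false
[1.3.2] true OR false = true
[1.3] false → true (antecedent false ⇒ implication holds) = true
[1] false OR false OR true = true
[2.1.3.1] true → false = false
[2.1.3] NOT false = true
[2.1] true AND true AND true = true
[2.2.2] exactly-one(true, true) = false
[2.2.3.1] true → false = false
[2.2.3] NOT false = true
[2.2] false OR false OR true = true
[2] true AND true = true
[root] true → true = true
Overall: true → merged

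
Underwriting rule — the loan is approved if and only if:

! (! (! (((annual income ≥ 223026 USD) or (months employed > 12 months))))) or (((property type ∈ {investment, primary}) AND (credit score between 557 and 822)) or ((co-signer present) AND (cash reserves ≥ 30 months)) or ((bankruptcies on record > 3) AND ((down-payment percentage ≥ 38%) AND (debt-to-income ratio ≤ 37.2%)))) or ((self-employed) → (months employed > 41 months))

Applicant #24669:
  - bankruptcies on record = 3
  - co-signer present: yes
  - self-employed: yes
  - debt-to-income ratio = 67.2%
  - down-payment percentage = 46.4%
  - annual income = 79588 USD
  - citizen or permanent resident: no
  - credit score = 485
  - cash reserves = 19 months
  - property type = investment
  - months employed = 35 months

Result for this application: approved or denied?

Denied

Atomic conditions:
  annual income ≥ 223026 USD: 79588 ≥ 223026 is false
  months employed > 12 months: 35 > 12 is true
  property type ∈ {investment, primary}: investment is in the set → true
  credit score between 557 and 822: 485 in [557, 822] is false
  co-signer present: yes → true
  cash reserves ≥ 30 months: 19 ≥ 30 is false
  bankruptcies on record > 3: 3 > 3 is false
  down-payment percentage ≥ 38%: 46.4 ≥ 38 is true
  debt-to-income ratio ≤ 37.2%: 67.2 ≤ 37.2 is false
  self-employed: yes → true
  months employed > 41 months: 35 > 41 is false
Combine:
[1.1.1.1] false OR true = true
[1.1.1] NOT true = false
[1.1] NOT false = true
[1] NOT true = false
[2.1] true AND false = false
[2.2] true AND false = false
[2.3.2] true AND false = false
[2.3] false AND false = false
[2] false OR false OR false = false
[3] true → false = false
[root] false OR false OR false = false
Overall: false → denied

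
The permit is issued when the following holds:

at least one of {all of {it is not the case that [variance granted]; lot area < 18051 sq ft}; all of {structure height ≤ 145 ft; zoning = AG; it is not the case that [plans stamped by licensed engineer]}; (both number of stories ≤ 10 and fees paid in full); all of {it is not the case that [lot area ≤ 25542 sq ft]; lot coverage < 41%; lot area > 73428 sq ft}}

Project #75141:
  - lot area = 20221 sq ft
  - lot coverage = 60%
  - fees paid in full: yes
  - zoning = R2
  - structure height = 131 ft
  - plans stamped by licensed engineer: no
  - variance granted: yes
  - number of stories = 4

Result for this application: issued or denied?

Atomic conditions:
  variance granted: yes → true
  lot area < 18051 sq ft: 20221 < 18051 is false
  structure height ≤ 145 ft: 131 ≤ 145 is true
  zoning = AG: R2 == AG is false
  plans stamped by licensed engineer: no → false
  number of stories ≤ 10: 4 ≤ 10 is true
  fees paid in full: yes → true
  lot area ≤ 25542 sq ft: 20221 ≤ 25542 is true
  lot coverage < 41%: 60 < 41 is false
  lot area > 73428 sq ft: 20221 > 73428 is false
Combine:
[1.1] NOT true = false
[1] false AND false = false
[2.3] NOT false = true
[2] true AND false AND true = false
[3] true AND true = true
[4.1] NOT true = false
[4] false AND false AND false = false
[root] false OR false OR true OR false = true
Overall: true → issued

Issued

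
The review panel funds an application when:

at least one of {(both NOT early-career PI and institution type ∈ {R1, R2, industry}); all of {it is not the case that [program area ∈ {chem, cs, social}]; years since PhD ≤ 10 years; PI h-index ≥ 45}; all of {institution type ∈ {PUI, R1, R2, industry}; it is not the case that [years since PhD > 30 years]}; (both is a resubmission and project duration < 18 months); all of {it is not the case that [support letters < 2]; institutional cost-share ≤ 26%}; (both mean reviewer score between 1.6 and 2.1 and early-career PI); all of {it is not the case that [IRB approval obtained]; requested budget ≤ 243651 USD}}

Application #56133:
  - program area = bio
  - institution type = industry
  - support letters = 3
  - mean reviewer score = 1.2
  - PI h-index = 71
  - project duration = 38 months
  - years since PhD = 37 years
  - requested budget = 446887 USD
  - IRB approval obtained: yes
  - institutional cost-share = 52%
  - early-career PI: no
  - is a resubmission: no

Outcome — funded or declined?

Atomic conditions:
  NOT early-career PI: no → true
  institution type ∈ {R1, R2, industry}: industry is in the set → true
  program area ∈ {chem, cs, social}: bio is not in the set → false
  years since PhD ≤ 10 years: 37 ≤ 10 is false
  PI h-index ≥ 45: 71 ≥ 45 is true
  institution type ∈ {PUI, R1, R2, industry}: industry is in the set → true
  years since PhD > 30 years: 37 > 30 is true
  is a resubmission: no → false
  project duration < 18 months: 38 < 18 is false
  support letters < 2: 3 < 2 is false
  institutional cost-share ≤ 26%: 52 ≤ 26 is false
  mean reviewer score between 1.6 and 2.1: 1.2 in [1.6, 2.1] is false
  early-career PI: no → false
  IRB approval obtained: yes → true
  requested budget ≤ 243651 USD: 446887 ≤ 243651 is false
Combine:
[1] true AND true = true
[2.1] NOT false = true
[2] true AND false AND true = false
[3.2] NOT true = false
[3] true AND false = false
[4] false AND false = false
[5.1] NOT false = true
[5] true AND false = false
[6] false AND false = false
[7.1] NOT true = false
[7] false AND false = false
[root] true OR false OR false OR false OR false OR false OR false = true
Overall: true → funded

Funded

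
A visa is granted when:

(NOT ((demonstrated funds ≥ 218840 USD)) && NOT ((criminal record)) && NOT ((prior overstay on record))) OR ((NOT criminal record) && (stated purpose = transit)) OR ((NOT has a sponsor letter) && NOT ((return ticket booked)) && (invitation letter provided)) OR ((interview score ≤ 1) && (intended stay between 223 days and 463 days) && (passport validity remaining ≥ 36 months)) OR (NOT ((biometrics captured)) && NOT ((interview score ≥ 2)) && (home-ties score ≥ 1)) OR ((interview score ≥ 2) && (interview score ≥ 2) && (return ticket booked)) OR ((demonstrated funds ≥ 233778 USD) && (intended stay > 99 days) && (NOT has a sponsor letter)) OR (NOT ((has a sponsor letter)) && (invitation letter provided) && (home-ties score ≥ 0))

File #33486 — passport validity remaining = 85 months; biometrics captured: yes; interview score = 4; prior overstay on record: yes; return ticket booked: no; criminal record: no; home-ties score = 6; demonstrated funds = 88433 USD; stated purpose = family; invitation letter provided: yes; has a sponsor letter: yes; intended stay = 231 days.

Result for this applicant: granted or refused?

Refused

Atomic conditions:
  demonstrated funds ≥ 218840 USD: 88433 ≥ 218840 is false
  criminal record: no → false
  prior overstay on record: yes → true
  NOT criminal record: no → true
  stated purpose = transit: family == transit is false
  NOT has a sponsor letter: yes → false
  return ticket booked: no → false
  invitation letter provided: yes → true
  interview score ≤ 1: 4 ≤ 1 is false
  intended stay between 223 days and 463 days: 231 in [223, 463] is true
  passport validity remaining ≥ 36 months: 85 ≥ 36 is true
  biometrics captured: yes → true
  interview score ≥ 2: 4 ≥ 2 is true
  home-ties score ≥ 1: 6 ≥ 1 is true
  demonstrated funds ≥ 233778 USD: 88433 ≥ 233778 is false
  intended stay > 99 days: 231 > 99 is true
  has a sponsor letter: yes → true
  home-ties score ≥ 0: 6 ≥ 0 is true
Combine:
[1.1] NOT false = true
[1.2] NOT false = true
[1.3] NOT true = false
[1] true AND true AND false = false
[2] true AND false = false
[3.2] NOT false = true
[3] false AND true AND true = false
[4] false AND true AND true = false
[5.1] NOT true = false
[5.2] NOT true = false
[5] false AND false AND true = false
[6] true AND true AND false = false
[7] false AND true AND false = false
[8.1] NOT true = false
[8] false AND true AND true = false
[root] false OR false OR false OR false OR false OR false OR false OR false = false
Overall: false → refused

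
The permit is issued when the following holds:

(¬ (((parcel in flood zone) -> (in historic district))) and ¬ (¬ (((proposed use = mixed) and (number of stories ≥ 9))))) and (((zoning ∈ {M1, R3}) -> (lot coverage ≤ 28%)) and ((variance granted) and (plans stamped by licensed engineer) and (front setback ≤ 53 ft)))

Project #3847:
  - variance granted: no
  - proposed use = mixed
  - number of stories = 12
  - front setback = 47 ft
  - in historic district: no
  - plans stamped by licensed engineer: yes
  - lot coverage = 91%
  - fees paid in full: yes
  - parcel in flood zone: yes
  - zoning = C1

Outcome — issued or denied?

Atomic conditions:
  parcel in flood zone: yes → true
  in historic district: no → false
  proposed use = mixed: mixed == mixed is true
  number of stories ≥ 9: 12 ≥ 9 is true
  zoning ∈ {M1, R3}: C1 is not in the set → false
  lot coverage ≤ 28%: 91 ≤ 28 is false
  variance granted: no → false
  plans stamped by licensed engineer: yes → true
  front setback ≤ 53 ft: 47 ≤ 53 is true
Combine:
[1.1.1] true → false = false
[1.1] NOT false = true
[1.2.1.1] true AND true = true
[1.2.1] NOT true = false
[1.2] NOT false = true
[1] true AND true = true
[2.1] false → false (antecedent false ⇒ implication holds) = true
[2.2] false AND true AND true = false
[2] true AND false = false
[root] true AND false = false
Overall: false → denied

Denied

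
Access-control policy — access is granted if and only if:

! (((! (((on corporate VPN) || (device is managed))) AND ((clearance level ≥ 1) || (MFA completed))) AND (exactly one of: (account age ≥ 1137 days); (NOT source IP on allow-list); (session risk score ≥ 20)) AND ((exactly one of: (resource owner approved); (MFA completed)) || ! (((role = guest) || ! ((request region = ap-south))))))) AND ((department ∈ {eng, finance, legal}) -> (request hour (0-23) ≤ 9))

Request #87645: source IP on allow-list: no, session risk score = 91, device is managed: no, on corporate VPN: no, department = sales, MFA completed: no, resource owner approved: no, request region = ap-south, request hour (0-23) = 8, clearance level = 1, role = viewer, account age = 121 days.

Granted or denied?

Granted

Atomic conditions:
  on corporate VPN: no → false
  device is managed: no → false
  clearance level ≥ 1: 1 ≥ 1 is true
  MFA completed: no → false
  account age ≥ 1137 days: 121 ≥ 1137 is false
  NOT source IP on allow-list: no → true
  session risk score ≥ 20: 91 ≥ 20 is true
  resource owner approved: no → false
  role = guest: viewer == guest is false
  request region = ap-south: ap-south == ap-south is true
  department ∈ {eng, finance, legal}: sales is not in the set → false
  request hour (0-23) ≤ 9: 8 ≤ 9 is true
Combine:
[1.1.1.1.1] false OR false = false
[1.1.1.1] NOT false = true
[1.1.1.2] true OR false = true
[1.1.1] true AND true = true
[1.1.2] exactly-one(false, true, true) = false
[1.1.3.1] exactly-one(false, false) = false
[1.1.3.2.1.2] NOT true = false
[1.1.3.2.1] false OR false = false
[1.1.3.2] NOT false = true
[1.1.3] false OR true = true
[1.1] true AND false AND true = false
[1] NOT false = true
[2] false → true (antecedent false ⇒ implication holds) = true
[root] true AND true = true
Overall: true → granted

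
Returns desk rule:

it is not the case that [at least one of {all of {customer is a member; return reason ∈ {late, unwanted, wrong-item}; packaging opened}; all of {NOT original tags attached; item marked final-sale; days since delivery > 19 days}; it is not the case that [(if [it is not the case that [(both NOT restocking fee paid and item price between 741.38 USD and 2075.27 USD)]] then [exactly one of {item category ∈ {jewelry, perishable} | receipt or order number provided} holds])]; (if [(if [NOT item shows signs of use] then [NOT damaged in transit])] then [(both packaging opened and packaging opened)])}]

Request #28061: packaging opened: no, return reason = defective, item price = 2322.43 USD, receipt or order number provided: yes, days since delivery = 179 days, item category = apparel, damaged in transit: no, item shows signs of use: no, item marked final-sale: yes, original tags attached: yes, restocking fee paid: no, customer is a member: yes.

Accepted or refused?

Atomic conditions:
  customer is a member: yes → true
  return reason ∈ {late, unwanted, wrong-item}: defective is not in the set → false
  packaging opened: no → false
  NOT original tags attached: yes → false
  item marked final-sale: yes → true
  days since delivery > 19 days: 179 > 19 is true
  NOT restocking fee paid: no → true
  item price between 741.38 USD and 2075.27 USD: 2322.43 in [741.38, 2075.27] is false
  item category ∈ {jewelry, perishable}: apparel is not in the set → false
  receipt or order number provided: yes → true
  NOT item shows signs of use: no → true
  NOT damaged in transit: no → true
Combine:
[1.1] true AND false AND false = false
[1.2] false AND true AND true = false
[1.3.1.1.1] true AND false = false
[1.3.1.1] NOT false = true
[1.3.1.2] exactly-one(false, true) = true
[1.3.1] true → true = true
[1.3] NOT true = false
[1.4.1] true → true = true
[1.4.2] false AND false = false
[1.4] true → false = false
[1] false OR false OR false OR false = false
[root] NOT false = true
Overall: true → accepted

Accepted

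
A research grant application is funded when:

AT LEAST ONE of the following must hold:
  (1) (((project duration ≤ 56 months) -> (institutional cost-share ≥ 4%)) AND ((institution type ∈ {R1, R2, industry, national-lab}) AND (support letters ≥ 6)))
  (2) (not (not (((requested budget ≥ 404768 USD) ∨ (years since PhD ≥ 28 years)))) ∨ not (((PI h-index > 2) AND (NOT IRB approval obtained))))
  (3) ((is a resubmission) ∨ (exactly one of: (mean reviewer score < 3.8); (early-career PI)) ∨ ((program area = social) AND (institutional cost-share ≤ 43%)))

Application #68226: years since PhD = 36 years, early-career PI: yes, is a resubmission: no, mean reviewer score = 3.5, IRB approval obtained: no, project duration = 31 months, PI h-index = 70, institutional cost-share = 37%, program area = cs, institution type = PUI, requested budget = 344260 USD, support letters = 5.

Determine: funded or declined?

Atomic conditions:
  project duration ≤ 56 months: 31 ≤ 56 is true
  institutional cost-share ≥ 4%: 37 ≥ 4 is true
  institution type ∈ {R1, R2, industry, national-lab}: PUI is not in the set → false
  support letters ≥ 6: 5 ≥ 6 is false
  requested budget ≥ 404768 USD: 344260 ≥ 404768 is false
  years since PhD ≥ 28 years: 36 ≥ 28 is true
  PI h-index > 2: 70 > 2 is true
  NOT IRB approval obtained: no → true
  is a resubmission: no → false
  mean reviewer score < 3.8: 3.5 < 3.8 is true
  early-career PI: yes → true
  program area = social: cs == social is false
  institutional cost-share ≤ 43%: 37 ≤ 43 is true
Combine:
[1.1] true → true = true
[1.2] false AND false = false
[1] true AND false = false
[2.1.1.1] false OR true = true
[2.1.1] NOT true = false
[2.1] NOT false = true
[2.2.1] true AND true = true
[2.2] NOT true = false
[2] true OR false = true
[3.2] exactly-one(true, true) = false
[3.3] false AND true = false
[3] false OR false OR false = false
[root] false OR true OR false = true
Overall: true → funded

Funded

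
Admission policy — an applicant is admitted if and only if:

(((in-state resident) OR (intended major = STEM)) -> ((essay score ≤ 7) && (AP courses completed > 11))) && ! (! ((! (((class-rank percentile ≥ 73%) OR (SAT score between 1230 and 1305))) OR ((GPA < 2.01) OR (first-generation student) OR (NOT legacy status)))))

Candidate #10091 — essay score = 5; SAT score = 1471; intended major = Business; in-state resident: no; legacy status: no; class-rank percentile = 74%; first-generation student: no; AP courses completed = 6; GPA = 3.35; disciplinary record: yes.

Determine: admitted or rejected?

Atomic conditions:
  in-state resident: no → false
  intended major = STEM: Business == STEM is false
  essay score ≤ 7: 5 ≤ 7 is true
  AP courses completed > 11: 6 > 11 is false
  class-rank percentile ≥ 73%: 74 ≥ 73 is true
  SAT score between 1230 and 1305: 1471 in [1230, 1305] is false
  GPA < 2.01: 3.35 < 2.01 is false
  first-generation student: no → false
  NOT legacy status: no → true
Combine:
[1.1] false OR false = false
[1.2] true AND false = false
[1] false → false (antecedent false ⇒ implication holds) = true
[2.1.1.1.1] true OR false = true
[2.1.1.1] NOT true = false
[2.1.1.2] false OR false OR true = true
[2.1.1] false OR true = true
[2.1] NOT true = false
[2] NOT false = true
[root] true AND true = true
Overall: true → admitted

Admitted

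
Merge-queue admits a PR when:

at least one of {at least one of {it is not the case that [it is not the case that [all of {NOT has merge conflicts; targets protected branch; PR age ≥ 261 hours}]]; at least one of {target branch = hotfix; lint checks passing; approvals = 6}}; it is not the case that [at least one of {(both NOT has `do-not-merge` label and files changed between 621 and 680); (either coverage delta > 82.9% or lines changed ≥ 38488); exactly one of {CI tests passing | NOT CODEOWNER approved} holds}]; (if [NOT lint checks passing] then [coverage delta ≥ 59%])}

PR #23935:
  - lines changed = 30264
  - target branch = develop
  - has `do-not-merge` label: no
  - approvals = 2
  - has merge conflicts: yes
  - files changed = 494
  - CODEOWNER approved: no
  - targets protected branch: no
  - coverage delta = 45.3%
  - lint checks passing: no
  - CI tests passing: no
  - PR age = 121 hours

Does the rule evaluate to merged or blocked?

Atomic conditions:
  NOT has merge conflicts: yes → false
  targets protected branch: no → false
  PR age ≥ 261 hours: 121 ≥ 261 is false
  target branch = hotfix: develop == hotfix is false
  lint checks passing: no → false
  approvals = 6: 2 == 6 is false
  NOT has `do-not-merge` label: no → true
  files changed between 621 and 680: 494 in [621, 680] is false
  coverage delta > 82.9%: 45.3 > 82.9 is false
  lines changed ≥ 38488: 30264 ≥ 38488 is false
  CI tests passing: no → false
  NOT CODEOWNER approved: no → true
  NOT lint checks passing: no → true
  coverage delta ≥ 59%: 45.3 ≥ 59 is false
Combine:
[1.1.1.1] false AND false AND false = false
[1.1.1] NOT false = true
[1.1] NOT true = false
[1.2] false OR false OR false = false
[1] false OR false = false
[2.1.1] true AND false = false
[2.1.2] false OR false = false
[2.1.3] exactly-one(false, true) = true
[2.1] false OR false OR true = true
[2] NOT true = false
[3] true → false = false
[root] false OR false OR false = false
Overall: false → blocked

Blocked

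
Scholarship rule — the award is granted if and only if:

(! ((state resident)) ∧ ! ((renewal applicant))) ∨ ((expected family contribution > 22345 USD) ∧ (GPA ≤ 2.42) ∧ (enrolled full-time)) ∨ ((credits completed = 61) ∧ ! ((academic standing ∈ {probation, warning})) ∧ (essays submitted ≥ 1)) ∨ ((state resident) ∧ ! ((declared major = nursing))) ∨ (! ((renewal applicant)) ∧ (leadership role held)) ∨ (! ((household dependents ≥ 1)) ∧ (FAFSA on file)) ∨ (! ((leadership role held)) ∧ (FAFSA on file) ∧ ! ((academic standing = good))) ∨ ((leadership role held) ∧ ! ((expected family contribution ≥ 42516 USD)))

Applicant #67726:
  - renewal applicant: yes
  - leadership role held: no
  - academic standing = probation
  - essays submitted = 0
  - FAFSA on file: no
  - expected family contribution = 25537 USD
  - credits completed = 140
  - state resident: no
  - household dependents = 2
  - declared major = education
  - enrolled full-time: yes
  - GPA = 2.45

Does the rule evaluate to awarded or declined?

Atomic conditions:
  state resident: no → false
  renewal applicant: yes → true
  expected family contribution > 22345 USD: 25537 > 22345 is true
  GPA ≤ 2.42: 2.45 ≤ 2.42 is false
  enrolled full-time: yes → true
  credits completed = 61: 140 == 61 is false
  academic standing ∈ {probation, warning}: probation is in the set → true
  essays submitted ≥ 1: 0 ≥ 1 is false
  declared major = nursing: education == nursing is false
  leadership role held: no → false
  household dependents ≥ 1: 2 ≥ 1 is true
  FAFSA on file: no → false
  academic standing = good: probation == good is false
  expected family contribution ≥ 42516 USD: 25537 ≥ 42516 is false
Combine:
[1.1] NOT false = true
[1.2] NOT true = false
[1] true AND false = false
[2] true AND false AND true = false
[3.2] NOT true = false
[3] false AND false AND false = false
[4.2] NOT false = true
[4] false AND true = false
[5.1] NOT true = false
[5] false AND false = false
[6.1] NOT true = false
[6] false AND false = false
[7.1] NOT false = true
[7.3] NOT false = true
[7] true AND false AND true = false
[8.2] NOT false = true
[8] false AND true = false
[root] false OR false OR false OR false OR false OR false OR false OR false = false
Overall: false → declined

Declined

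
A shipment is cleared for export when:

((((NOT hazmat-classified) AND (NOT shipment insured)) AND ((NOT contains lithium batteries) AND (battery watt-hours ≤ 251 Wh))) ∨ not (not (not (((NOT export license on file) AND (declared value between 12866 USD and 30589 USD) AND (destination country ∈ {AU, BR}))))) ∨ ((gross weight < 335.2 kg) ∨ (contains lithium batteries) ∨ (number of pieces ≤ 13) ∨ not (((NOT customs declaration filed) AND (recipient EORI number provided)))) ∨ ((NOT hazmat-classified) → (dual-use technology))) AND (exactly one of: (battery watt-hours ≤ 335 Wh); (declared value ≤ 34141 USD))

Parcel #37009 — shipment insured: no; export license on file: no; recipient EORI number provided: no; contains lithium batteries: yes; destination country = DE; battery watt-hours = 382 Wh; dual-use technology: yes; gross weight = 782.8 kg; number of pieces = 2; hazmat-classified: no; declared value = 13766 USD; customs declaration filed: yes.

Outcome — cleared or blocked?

Cleared

Atomic conditions:
  NOT hazmat-classified: no → true
  NOT shipment insured: no → true
  NOT contains lithium batteries: yes → false
  battery watt-hours ≤ 251 Wh: 382 ≤ 251 is false
  NOT export license on file: no → true
  declared value between 12866 USD and 30589 USD: 13766 in [12866, 30589] is true
  destination country ∈ {AU, BR}: DE is not in the set → false
  gross weight < 335.2 kg: 782.8 < 335.2 is false
  contains lithium batteries: yes → true
  number of pieces ≤ 13: 2 ≤ 13 is true
  NOT customs declaration filed: yes → false
  recipient EORI number provided: no → false
  dual-use technology: yes → true
  battery watt-hours ≤ 335 Wh: 382 ≤ 335 is false
  declared value ≤ 34141 USD: 13766 ≤ 34141 is true
Combine:
[1.1.1] true AND true = true
[1.1.2] false AND false = false
[1.1] true AND false = false
[1.2.1.1.1] true AND true AND false = false
[1.2.1.1] NOT false = true
[1.2.1] NOT true = false
[1.2] NOT false = true
[1.3.4.1] false AND false = false
[1.3.4] NOT false = true
[1.3] false OR true OR true OR true = true
[1.4] true → true = true
[1] false OR true OR true OR true = true
[2] exactly-one(false, true) = true
[root] true AND true = true
Overall: true → cleared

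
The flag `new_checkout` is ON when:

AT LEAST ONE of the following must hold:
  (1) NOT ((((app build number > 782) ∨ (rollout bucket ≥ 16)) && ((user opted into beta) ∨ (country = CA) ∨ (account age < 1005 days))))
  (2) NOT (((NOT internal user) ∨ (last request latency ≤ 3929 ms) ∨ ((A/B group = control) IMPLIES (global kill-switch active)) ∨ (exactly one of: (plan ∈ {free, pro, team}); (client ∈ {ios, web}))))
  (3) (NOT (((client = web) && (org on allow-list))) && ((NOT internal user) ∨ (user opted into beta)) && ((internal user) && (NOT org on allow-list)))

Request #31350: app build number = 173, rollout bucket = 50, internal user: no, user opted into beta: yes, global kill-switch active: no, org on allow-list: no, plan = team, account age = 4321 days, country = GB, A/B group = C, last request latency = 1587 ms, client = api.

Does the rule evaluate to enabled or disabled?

Disabled

Atomic conditions:
  app build number > 782: 173 > 782 is false
  rollout bucket ≥ 16: 50 ≥ 16 is true
  user opted into beta: yes → true
  country = CA: GB == CA is false
  account age < 1005 days: 4321 < 1005 is false
  NOT internal user: no → true
  last request latency ≤ 3929 ms: 1587 ≤ 3929 is true
  A/B group = control: C == control is false
  global kill-switch active: no → false
  plan ∈ {free, pro, team}: team is in the set → true
  client ∈ {ios, web}: api is not in the set → false
  client = web: api == web is false
  org on allow-list: no → false
  internal user: no → false
  NOT org on allow-list: no → true
Combine:
[1.1.1] false OR true = true
[1.1.2] true OR false OR false = true
[1.1] true AND true = true
[1] NOT true = false
[2.1.3] false → false (antecedent false ⇒ implication holds) = true
[2.1.4] exactly-one(true, false) = true
[2.1] true OR true OR true OR true = true
[2] NOT true = false
[3.1.1] false AND false = false
[3.1] NOT false = true
[3.2] true OR true = true
[3.3] false AND true = false
[3] true AND true AND false = false
[root] false OR false OR false = false
Overall: false → disabled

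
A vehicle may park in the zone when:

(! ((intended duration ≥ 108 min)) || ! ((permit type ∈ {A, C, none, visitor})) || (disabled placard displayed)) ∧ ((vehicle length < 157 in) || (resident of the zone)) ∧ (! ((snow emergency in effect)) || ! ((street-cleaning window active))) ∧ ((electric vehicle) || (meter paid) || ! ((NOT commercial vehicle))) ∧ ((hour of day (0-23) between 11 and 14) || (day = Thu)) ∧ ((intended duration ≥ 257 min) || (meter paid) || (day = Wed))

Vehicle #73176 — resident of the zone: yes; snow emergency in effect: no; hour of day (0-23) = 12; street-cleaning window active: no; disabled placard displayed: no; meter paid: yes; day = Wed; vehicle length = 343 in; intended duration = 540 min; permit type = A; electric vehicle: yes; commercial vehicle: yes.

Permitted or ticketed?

Atomic conditions:
  intended duration ≥ 108 min: 540 ≥ 108 is true
  permit type ∈ {A, C, none, visitor}: A is in the set → true
  disabled placard displayed: no → false
  vehicle length < 157 in: 343 < 157 is false
  resident of the zone: yes → true
  snow emergency in effect: no → false
  street-cleaning window active: no → false
  electric vehicle: yes → true
  meter paid: yes → true
  NOT commercial vehicle: yes → false
  hour of day (0-23) between 11 and 14: 12 in [11, 14] is true
  day = Thu: Wed == Thu is false
  intended duration ≥ 257 min: 540 ≥ 257 is true
  day = Wed: Wed == Wed is true
Combine:
[1.1] NOT true = false
[1.2] NOT true = false
[1] false OR false OR false = false
[2] false OR true = true
[3.1] NOT false = true
[3.2] NOT false = true
[3] true OR true = true
[4.3] NOT false = true
[4] true OR true OR true = true
[5] true OR false = true
[6] true OR true OR true = true
[root] false AND true AND true AND true AND true AND true = false
Overall: false → ticketed

Ticketed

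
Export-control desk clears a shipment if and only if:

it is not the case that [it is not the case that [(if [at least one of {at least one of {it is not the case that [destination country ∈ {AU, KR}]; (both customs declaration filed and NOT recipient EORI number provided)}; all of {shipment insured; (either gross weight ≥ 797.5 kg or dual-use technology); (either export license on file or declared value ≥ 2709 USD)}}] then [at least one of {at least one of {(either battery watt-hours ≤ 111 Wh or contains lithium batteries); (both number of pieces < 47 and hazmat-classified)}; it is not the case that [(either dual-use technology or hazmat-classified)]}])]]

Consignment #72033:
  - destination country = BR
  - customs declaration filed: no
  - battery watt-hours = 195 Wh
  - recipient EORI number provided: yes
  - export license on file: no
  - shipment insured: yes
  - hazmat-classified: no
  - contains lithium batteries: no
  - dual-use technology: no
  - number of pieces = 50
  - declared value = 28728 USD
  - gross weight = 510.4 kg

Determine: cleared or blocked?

Atomic conditions:
  destination country ∈ {AU, KR}: BR is not in the set → false
  customs declaration filed: no → false
  NOT recipient EORI number provided: yes → false
  shipment insured: yes → true
  gross weight ≥ 797.5 kg: 510.4 ≥ 797.5 is false
  dual-use technology: no → false
  export license on file: no → false
  declared value ≥ 2709 USD: 28728 ≥ 2709 is true
  battery watt-hours ≤ 111 Wh: 195 ≤ 111 is false
  contains lithium batteries: no → false
  number of pieces < 47: 50 < 47 is false
  hazmat-classified: no → false
Combine:
[1.1.1.1.1] NOT false = true
[1.1.1.1.2] false AND false = false
[1.1.1.1] true OR false = true
[1.1.1.2.2] false OR false = false
[1.1.1.2.3] false OR true = true
[1.1.1.2] true AND false AND true = false
[1.1.1] true OR false = true
[1.1.2.1.1] false OR false = false
[1.1.2.1.2] false AND false = false
[1.1.2.1] false OR false = false
[1.1.2.2.1] false OR false = false
[1.1.2.2] NOT false = true
[1.1.2] false OR true = true
[1.1] true → true = true
[1] NOT true = false
[root] NOT false = true
Overall: true → cleared

Cleared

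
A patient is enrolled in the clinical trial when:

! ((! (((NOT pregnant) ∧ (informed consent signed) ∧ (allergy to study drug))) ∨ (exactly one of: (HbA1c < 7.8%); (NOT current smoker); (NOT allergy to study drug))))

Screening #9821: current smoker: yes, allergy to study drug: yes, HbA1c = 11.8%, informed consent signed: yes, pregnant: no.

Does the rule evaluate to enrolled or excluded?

Atomic conditions:
  NOT pregnant: no → true
  informed consent signed: yes → true
  allergy to study drug: yes → true
  HbA1c < 7.8%: 11.8 < 7.8 is false
  NOT current smoker: yes → false
  NOT allergy to study drug: yes → false
Combine:
[1.1.1] true AND true AND true = true
[1.1] NOT true = false
[1.2] exactly-one(false, false, false) = false
[1] false OR false = false
[root] NOT false = true
Overall: true → enrolled

Enrolled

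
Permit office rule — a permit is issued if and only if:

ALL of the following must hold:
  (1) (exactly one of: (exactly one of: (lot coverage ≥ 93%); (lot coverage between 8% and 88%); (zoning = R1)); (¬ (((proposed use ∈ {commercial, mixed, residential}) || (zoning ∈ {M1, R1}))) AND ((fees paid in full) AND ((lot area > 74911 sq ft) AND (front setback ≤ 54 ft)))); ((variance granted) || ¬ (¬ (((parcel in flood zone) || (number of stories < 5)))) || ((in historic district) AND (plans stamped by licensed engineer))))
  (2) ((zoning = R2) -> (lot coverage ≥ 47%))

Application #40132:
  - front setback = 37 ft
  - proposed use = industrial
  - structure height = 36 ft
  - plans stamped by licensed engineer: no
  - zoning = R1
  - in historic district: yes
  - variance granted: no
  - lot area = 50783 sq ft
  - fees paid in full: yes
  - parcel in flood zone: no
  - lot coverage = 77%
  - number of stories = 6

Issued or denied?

Atomic conditions:
  lot coverage ≥ 93%: 77 ≥ 93 is false
  lot coverage between 8% and 88%: 77 in [8, 88] is true
  zoning = R1: R1 == R1 is true
  proposed use ∈ {commercial, mixed, residential}: industrial is not in the set → false
  zoning ∈ {M1, R1}: R1 is in the set → true
  fees paid in full: yes → true
  lot area > 74911 sq ft: 50783 > 74911 is false
  front setback ≤ 54 ft: 37 ≤ 54 is true
  variance granted: no → false
  parcel in flood zone: no → false
  number of stories < 5: 6 < 5 is false
  in historic district: yes → true
  plans stamped by licensed engineer: no → false
  zoning = R2: R1 == R2 is false
  lot coverage ≥ 47%: 77 ≥ 47 is true
Combine:
[1.1] exactly-one(false, true, true) = false
[1.2.1.1] false OR true = true
[1.2.1] NOT true = false
[1.2.2.2] false AND true = false
[1.2.2] true AND false = false
[1.2] false AND false = false
[1.3.2.1.1] false OR false = false
[1.3.2.1] NOT false = true
[1.3.2] NOT true = false
[1.3.3] true AND false = false
[1.3] false OR false OR false = false
[1] exactly-one(false, false, false) = false
[2] false → true (antecedent false ⇒ implication holds) = true
[root] false AND true = false
Overall: false → denied

Denied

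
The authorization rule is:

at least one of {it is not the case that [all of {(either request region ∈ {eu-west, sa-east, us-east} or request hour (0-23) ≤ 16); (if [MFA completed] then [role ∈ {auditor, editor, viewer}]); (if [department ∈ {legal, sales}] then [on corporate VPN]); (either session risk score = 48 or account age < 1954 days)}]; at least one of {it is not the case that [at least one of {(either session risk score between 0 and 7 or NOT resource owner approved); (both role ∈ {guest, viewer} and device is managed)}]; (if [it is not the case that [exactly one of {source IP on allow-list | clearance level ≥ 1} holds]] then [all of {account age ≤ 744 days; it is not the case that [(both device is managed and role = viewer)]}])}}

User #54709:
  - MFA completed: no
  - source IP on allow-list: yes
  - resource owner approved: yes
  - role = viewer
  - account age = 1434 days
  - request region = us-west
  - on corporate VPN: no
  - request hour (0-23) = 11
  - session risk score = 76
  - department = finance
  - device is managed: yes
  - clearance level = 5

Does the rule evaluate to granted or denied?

Atomic conditions:
  request region ∈ {eu-west, sa-east, us-east}: us-west is not in the set → false
  request hour (0-23) ≤ 16: 11 ≤ 16 is true
  MFA completed: no → false
  role ∈ {auditor, editor, viewer}: viewer is in the set → true
  department ∈ {legal, sales}: finance is not in the set → false
  on corporate VPN: no → false
  session risk score = 48: 76 == 48 is false
  account age < 1954 days: 1434 < 1954 is true
  session risk score between 0 and 7: 76 in [0, 7] is false
  NOT resource owner approved: yes → false
  role ∈ {guest, viewer}: viewer is in the set → true
  device is managed: yes → true
  source IP on allow-list: yes → true
  clearance level ≥ 1: 5 ≥ 1 is true
  account age ≤ 744 days: 1434 ≤ 744 is false
  role = viewer: viewer == viewer is true
Combine:
[1.1.1] false OR true = true
[1.1.2] false → true (antecedent false ⇒ implication holds) = true
[1.1.3] false → false (antecedent false ⇒ implication holds) = true
[1.1.4] false OR true = true
[1.1] true AND true AND true AND true = true
[1] NOT true = false
[2.1.1.1] false OR false = false
[2.1.1.2] true AND true = true
[2.1.1] false OR true = true
[2.1] NOT true = false
[2.2.1.1] exactly-one(true, true) = false
[2.2.1] NOT false = true
[2.2.2.2.1] true AND true = true
[2.2.2.2] NOT true = false
[2.2.2] false AND false = false
[2.2] true → false = false
[2] false OR false = false
[root] false OR false = false
Overall: false → denied

Denied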